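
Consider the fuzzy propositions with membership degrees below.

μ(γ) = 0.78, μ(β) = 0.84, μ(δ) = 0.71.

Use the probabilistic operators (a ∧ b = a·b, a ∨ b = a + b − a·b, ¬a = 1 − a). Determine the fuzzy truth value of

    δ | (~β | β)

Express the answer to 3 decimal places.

~β = 1 − 0.8400 = 0.1600
~β | β = a + b − a·b on (0.1600, 0.8400) = 0.8656
δ | (~β | β) = a + b − a·b on (0.7100, 0.8656) = 0.9610

0.961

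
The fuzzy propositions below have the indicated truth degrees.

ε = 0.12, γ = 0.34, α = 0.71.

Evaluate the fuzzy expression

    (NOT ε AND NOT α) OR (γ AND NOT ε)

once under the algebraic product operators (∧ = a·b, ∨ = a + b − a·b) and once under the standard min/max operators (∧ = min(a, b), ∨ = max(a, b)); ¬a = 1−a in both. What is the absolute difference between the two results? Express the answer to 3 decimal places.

0.138

Under algebraic product:
  NOT ε = 1 − 0.1200 = 0.8800
  NOT α = 1 − 0.7100 = 0.2900
  NOT ε AND NOT α = a·b on (0.8800, 0.2900) = 0.2552
  NOT ε = 1 − 0.1200 = 0.8800
  γ AND NOT ε = a·b on (0.3400, 0.8800) = 0.2992
  (NOT ε AND NOT α) OR (γ AND NOT ε) = a + b − a·b on (0.2552, 0.2992) = 0.4780
  → value = 0.4780
Under standard min/max:
  NOT ε = 1 − 0.12 = 0.88
  NOT α = 1 − 0.71 = 0.29
  NOT ε AND NOT α = min(a, b) on (0.88, 0.29) = 0.29
  NOT ε = 1 − 0.12 = 0.88
  γ AND NOT ε = min(a, b) on (0.34, 0.88) = 0.34
  (NOT ε AND NOT α) OR (γ AND NOT ε) = max(a, b) on (0.29, 0.34) = 0.34
  → value = 0.3400
|0.4780 − 0.3400| = 0.138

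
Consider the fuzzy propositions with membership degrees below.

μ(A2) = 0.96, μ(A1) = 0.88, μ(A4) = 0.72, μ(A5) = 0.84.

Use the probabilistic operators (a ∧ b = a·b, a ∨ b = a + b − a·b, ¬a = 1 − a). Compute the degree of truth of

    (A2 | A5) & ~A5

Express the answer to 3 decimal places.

0.159

A2 | A5 = a + b − a·b on (0.9600, 0.8400) = 0.9936
~A5 = 1 − 0.8400 = 0.1600
(A2 | A5) & ~A5 = a·b on (0.9936, 0.1600) = 0.1590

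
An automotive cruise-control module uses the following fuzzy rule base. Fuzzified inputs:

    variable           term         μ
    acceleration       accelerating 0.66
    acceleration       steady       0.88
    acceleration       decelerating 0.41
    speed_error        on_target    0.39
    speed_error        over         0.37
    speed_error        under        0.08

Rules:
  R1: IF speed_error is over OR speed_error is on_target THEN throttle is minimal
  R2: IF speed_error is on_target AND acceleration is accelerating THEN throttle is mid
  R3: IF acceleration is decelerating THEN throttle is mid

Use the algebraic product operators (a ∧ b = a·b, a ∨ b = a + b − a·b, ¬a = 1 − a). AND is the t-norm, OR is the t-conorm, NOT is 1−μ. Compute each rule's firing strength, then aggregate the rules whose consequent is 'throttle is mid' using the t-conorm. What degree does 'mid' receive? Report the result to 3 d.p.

R1: over=0.37, on_target=0.39; OR[a + b − a·b] → w = 0.6157
R2: on_target=0.39, accelerating=0.66; AND[a·b] → w = 0.2574
R3: decelerating=0.41 → w = 0.4100
Rules with consequent 'mid': {R2, R3} → strengths 0.2574, 0.4100
Aggregate via t-conorm [a + b − a·b]: 0.5619

0.562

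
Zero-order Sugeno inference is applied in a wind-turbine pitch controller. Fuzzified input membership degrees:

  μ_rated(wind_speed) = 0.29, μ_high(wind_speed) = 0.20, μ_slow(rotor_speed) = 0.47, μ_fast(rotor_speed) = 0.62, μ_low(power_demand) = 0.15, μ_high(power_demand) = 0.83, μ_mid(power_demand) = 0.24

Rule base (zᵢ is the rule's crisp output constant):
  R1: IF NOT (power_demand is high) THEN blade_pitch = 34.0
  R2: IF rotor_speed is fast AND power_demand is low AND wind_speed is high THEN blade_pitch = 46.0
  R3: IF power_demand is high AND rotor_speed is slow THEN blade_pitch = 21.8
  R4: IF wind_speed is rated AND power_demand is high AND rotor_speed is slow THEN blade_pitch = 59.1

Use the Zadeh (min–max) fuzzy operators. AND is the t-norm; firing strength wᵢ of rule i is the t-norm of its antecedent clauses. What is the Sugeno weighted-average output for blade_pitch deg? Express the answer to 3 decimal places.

37.097

R1 (z=34.0): ¬high=1−0.83=0.17 → w = 0.17
R2 (z=46.0): fast=0.62, low=0.15, high=0.20; AND[min(a, b)] → w = 0.15
R3 (z=21.8): high=0.83, slow=0.47; AND[min(a, b)] → w = 0.47
R4 (z=59.1): rated=0.29, high=0.83, slow=0.47; AND[min(a, b)] → w = 0.29
Weighted average = (0.17·34.0 + 0.15·46.0 + 0.47·21.8 + 0.29·59.1) / (0.17 + 0.15 + 0.47 + 0.29)
  = 40.0650 / 1.0800 = 37.097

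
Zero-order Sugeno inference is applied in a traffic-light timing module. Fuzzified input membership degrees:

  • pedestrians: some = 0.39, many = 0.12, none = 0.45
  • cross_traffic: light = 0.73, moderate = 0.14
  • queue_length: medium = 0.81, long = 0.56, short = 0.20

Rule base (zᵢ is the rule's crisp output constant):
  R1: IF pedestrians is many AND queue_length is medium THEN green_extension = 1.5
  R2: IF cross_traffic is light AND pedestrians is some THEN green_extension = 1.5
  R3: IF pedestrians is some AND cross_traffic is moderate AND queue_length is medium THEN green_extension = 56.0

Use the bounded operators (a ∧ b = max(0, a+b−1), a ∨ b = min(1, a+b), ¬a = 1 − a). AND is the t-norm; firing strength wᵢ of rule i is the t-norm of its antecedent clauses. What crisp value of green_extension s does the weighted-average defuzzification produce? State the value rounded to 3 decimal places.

R1 (z=1.5): many=0.12, medium=0.81; AND[max(0, a+b−1)] → w = 0.00
R2 (z=1.5): light=0.73, some=0.39; AND[max(0, a+b−1)] → w = 0.12
R3 (z=56.0): some=0.39, moderate=0.14, medium=0.81; AND[max(0, a+b−1)] → w = 0.00
Weighted average = (0.00·1.5 + 0.12·1.5 + 0.00·56.0) / (0.00 + 0.12 + 0.00)
  = 0.1800 / 0.1200 = 1.500

1.500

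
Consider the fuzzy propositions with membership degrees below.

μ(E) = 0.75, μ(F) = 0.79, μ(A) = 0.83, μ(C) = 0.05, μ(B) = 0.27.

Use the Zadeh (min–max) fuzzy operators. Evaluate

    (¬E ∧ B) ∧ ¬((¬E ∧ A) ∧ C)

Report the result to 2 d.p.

¬E = 1 − 0.75 = 0.25
¬E ∧ B = min(a, b) on (0.25, 0.27) = 0.25
¬E = 1 − 0.75 = 0.25
¬E ∧ A = min(a, b) on (0.25, 0.83) = 0.25
(¬E ∧ A) ∧ C = min(a, b) on (0.25, 0.05) = 0.05
¬((¬E ∧ A) ∧ C) = 1 − 0.05 = 0.95
(¬E ∧ B) ∧ ¬((¬E ∧ A) ∧ C) = min(a, b) on (0.25, 0.95) = 0.25

0.25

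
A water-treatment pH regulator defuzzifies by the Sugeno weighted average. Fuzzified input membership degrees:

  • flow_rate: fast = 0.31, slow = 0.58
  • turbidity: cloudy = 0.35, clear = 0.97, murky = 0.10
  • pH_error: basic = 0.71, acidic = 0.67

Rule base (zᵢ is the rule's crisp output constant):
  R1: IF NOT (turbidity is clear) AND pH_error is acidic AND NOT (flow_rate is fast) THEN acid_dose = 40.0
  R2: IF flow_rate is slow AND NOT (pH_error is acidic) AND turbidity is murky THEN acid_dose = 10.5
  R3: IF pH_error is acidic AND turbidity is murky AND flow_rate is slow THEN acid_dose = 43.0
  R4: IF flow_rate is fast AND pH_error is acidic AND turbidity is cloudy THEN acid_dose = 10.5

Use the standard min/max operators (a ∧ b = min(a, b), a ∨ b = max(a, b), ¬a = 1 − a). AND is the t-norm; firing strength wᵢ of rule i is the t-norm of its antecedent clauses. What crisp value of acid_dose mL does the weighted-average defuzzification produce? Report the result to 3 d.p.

18.157

R1 (z=40.0): ¬clear=1−0.97=0.03, acidic=0.67, ¬fast=1−0.31=0.69; AND[min(a, b)] → w = 0.03
R2 (z=10.5): slow=0.58, ¬acidic=1−0.67=0.33, murky=0.10; AND[min(a, b)] → w = 0.10
R3 (z=43.0): acidic=0.67, murky=0.10, slow=0.58; AND[min(a, b)] → w = 0.10
R4 (z=10.5): fast=0.31, acidic=0.67, cloudy=0.35; AND[min(a, b)] → w = 0.31
Weighted average = (0.03·40.0 + 0.10·10.5 + 0.10·43.0 + 0.31·10.5) / (0.03 + 0.10 + 0.10 + 0.31)
  = 9.8050 / 0.5400 = 18.157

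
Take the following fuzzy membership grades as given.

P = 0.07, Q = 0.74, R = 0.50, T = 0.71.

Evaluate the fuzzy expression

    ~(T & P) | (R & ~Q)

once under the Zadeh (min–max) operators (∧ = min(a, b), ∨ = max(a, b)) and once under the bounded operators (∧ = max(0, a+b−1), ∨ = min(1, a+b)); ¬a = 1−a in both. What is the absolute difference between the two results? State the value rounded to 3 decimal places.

0.070

Under Zadeh (min–max):
  T & P = min(a, b) on (0.71, 0.07) = 0.07
  ~(T & P) = 1 − 0.07 = 0.93
  ~Q = 1 − 0.74 = 0.26
  R & ~Q = min(a, b) on (0.50, 0.26) = 0.26
  ~(T & P) | (R & ~Q) = max(a, b) on (0.93, 0.26) = 0.93
  → value = 0.9300
Under bounded:
  T & P = max(0, a+b−1) on (0.71, 0.07) = 0.00
  ~(T & P) = 1 − 0.00 = 1.00
  ~Q = 1 − 0.74 = 0.26
  R & ~Q = max(0, a+b−1) on (0.50, 0.26) = 0.00
  ~(T & P) | (R & ~Q) = min(1, a+b) on (1.00, 0.00) = 1.00
  → value = 1.0000
|0.9300 − 1.0000| = 0.070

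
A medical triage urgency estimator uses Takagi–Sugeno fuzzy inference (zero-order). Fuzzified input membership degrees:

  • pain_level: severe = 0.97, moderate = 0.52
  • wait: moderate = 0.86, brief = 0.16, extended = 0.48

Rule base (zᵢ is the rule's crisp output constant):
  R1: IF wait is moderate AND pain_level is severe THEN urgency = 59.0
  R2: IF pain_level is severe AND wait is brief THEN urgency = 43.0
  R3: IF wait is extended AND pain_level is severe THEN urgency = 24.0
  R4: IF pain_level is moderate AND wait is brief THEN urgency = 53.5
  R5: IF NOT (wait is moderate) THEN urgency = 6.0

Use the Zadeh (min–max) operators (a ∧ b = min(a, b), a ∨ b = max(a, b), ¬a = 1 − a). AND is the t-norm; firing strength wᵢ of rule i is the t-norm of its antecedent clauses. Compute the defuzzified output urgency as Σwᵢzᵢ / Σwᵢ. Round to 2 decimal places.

R1 (z=59.0): moderate=0.86, severe=0.97; AND[min(a, b)] → w = 0.86
R2 (z=43.0): severe=0.97, brief=0.16; AND[min(a, b)] → w = 0.16
R3 (z=24.0): extended=0.48, severe=0.97; AND[min(a, b)] → w = 0.48
R4 (z=53.5): moderate=0.52, brief=0.16; AND[min(a, b)] → w = 0.16
R5 (z=6.0): ¬moderate=1−0.86=0.14 → w = 0.14
Weighted average = (0.86·59.0 + 0.16·43.0 + 0.48·24.0 + 0.16·53.5 + 0.14·6.0) / (0.86 + 0.16 + 0.48 + 0.16 + 0.14)
  = 78.5400 / 1.8000 = 43.63

43.63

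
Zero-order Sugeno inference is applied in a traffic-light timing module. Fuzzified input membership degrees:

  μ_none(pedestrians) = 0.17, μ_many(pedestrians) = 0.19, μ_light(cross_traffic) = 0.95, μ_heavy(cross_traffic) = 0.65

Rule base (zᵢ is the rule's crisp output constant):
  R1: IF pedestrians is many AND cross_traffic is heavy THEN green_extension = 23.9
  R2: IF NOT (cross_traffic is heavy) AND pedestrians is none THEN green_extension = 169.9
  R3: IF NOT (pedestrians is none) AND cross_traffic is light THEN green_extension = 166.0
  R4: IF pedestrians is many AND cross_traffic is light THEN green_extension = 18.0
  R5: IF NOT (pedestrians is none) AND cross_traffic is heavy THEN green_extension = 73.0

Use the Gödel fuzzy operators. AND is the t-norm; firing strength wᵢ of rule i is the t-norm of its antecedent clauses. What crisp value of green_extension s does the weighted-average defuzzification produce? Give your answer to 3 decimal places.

R1 (z=23.9): many=0.19, heavy=0.65; AND[min(a, b)] → w = 0.19
R2 (z=169.9): ¬heavy=1−0.65=0.35, none=0.17; AND[min(a, b)] → w = 0.17
R3 (z=166.0): ¬none=1−0.17=0.83, light=0.95; AND[min(a, b)] → w = 0.83
R4 (z=18.0): many=0.19, light=0.95; AND[min(a, b)] → w = 0.19
R5 (z=73.0): ¬none=1−0.17=0.83, heavy=0.65; AND[min(a, b)] → w = 0.65
Weighted average = (0.19·23.9 + 0.17·169.9 + 0.83·166.0 + 0.19·18.0 + 0.65·73.0) / (0.19 + 0.17 + 0.83 + 0.19 + 0.65)
  = 222.0740 / 2.0300 = 109.396

109.396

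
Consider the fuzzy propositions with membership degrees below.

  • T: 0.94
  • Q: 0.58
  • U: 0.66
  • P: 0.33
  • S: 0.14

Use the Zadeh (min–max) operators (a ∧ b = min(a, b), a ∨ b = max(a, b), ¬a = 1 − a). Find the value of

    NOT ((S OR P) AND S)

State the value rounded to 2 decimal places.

0.86

S OR P = max(a, b) on (0.14, 0.33) = 0.33
(S OR P) AND S = min(a, b) on (0.33, 0.14) = 0.14
NOT ((S OR P) AND S) = 1 − 0.14 = 0.86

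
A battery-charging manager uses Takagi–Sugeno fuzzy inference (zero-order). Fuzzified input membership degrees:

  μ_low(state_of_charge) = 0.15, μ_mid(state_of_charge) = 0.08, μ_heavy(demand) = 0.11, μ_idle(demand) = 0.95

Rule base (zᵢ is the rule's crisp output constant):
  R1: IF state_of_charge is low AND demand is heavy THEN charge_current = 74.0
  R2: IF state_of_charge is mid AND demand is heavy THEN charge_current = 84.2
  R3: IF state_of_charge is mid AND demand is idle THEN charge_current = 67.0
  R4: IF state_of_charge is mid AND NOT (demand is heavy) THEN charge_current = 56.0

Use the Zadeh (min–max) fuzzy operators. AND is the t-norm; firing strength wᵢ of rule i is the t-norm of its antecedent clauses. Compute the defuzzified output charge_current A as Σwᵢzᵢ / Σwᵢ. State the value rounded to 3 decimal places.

R1 (z=74.0): low=0.15, heavy=0.11; AND[min(a, b)] → w = 0.11
R2 (z=84.2): mid=0.08, heavy=0.11; AND[min(a, b)] → w = 0.08
R3 (z=67.0): mid=0.08, idle=0.95; AND[min(a, b)] → w = 0.08
R4 (z=56.0): mid=0.08, ¬heavy=1−0.11=0.89; AND[min(a, b)] → w = 0.08
Weighted average = (0.11·74.0 + 0.08·84.2 + 0.08·67.0 + 0.08·56.0) / (0.11 + 0.08 + 0.08 + 0.08)
  = 24.7160 / 0.3500 = 70.617

70.617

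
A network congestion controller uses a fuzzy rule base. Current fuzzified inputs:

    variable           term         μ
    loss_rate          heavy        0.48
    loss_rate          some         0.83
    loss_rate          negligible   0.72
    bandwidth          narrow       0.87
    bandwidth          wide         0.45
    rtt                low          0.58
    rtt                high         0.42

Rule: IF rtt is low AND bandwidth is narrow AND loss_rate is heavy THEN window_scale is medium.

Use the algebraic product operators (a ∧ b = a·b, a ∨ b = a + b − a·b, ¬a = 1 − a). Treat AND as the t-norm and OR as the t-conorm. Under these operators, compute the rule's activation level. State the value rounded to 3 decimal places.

firing strength: low=0.58, narrow=0.87, heavy=0.48; AND[a·b] → w = 0.2422

0.242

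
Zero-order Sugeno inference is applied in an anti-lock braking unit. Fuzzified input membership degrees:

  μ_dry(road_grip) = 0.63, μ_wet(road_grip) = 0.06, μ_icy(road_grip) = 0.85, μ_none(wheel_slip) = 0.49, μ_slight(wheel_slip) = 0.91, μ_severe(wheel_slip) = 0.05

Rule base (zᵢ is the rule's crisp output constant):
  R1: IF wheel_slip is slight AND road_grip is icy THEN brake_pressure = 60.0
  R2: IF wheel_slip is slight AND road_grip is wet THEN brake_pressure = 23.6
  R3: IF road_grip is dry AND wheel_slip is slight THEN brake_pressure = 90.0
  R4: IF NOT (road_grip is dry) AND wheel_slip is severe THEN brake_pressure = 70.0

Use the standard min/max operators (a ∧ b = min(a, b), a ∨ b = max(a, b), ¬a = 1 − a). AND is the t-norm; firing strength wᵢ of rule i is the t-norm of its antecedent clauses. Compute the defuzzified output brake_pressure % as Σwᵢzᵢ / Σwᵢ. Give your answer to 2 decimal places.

R1 (z=60.0): slight=0.91, icy=0.85; AND[min(a, b)] → w = 0.85
R2 (z=23.6): slight=0.91, wet=0.06; AND[min(a, b)] → w = 0.06
R3 (z=90.0): dry=0.63, slight=0.91; AND[min(a, b)] → w = 0.63
R4 (z=70.0): ¬dry=1−0.63=0.37, severe=0.05; AND[min(a, b)] → w = 0.05
Weighted average = (0.85·60.0 + 0.06·23.6 + 0.63·90.0 + 0.05·70.0) / (0.85 + 0.06 + 0.63 + 0.05)
  = 112.6160 / 1.5900 = 70.83

70.83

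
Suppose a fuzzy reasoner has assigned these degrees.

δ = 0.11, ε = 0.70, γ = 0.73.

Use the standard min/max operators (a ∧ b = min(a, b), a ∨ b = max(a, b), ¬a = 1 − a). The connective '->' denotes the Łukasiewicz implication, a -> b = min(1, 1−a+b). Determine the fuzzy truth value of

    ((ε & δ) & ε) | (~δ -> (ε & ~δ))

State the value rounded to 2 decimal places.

0.81

ε & δ = min(a, b) on (0.70, 0.11) = 0.11
(ε & δ) & ε = min(a, b) on (0.11, 0.70) = 0.11
~δ = 1 − 0.11 = 0.89
~δ = 1 − 0.11 = 0.89
ε & ~δ = min(a, b) on (0.70, 0.89) = 0.70
~δ -> (ε & ~δ)  [Łukasiewicz: min(1, 1−a+b)] with a=0.89, b=0.70 → 0.81
((ε & δ) & ε) | (~δ -> (ε & ~δ)) = max(a, b) on (0.11, 0.81) = 0.81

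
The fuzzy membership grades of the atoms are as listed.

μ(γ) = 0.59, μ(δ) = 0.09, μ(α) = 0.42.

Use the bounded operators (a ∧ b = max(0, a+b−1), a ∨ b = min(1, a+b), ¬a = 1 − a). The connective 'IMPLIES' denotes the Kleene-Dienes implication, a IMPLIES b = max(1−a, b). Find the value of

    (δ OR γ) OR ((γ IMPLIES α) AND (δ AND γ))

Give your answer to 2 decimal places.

δ OR γ = min(1, a+b) on (0.09, 0.59) = 0.68
γ IMPLIES α  [Kleene-Dienes: max(1−a, b)] with a=0.59, b=0.42 → 0.42
δ AND γ = max(0, a+b−1) on (0.09, 0.59) = 0.00
(γ IMPLIES α) AND (δ AND γ) = max(0, a+b−1) on (0.42, 0.00) = 0.00
(δ OR γ) OR ((γ IMPLIES α) AND (δ AND γ)) = min(1, a+b) on (0.68, 0.00) = 0.68

0.68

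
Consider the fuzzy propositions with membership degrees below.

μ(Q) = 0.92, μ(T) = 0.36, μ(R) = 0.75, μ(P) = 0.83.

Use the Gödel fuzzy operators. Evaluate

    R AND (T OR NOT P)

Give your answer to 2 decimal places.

NOT P = 1 − 0.83 = 0.17
T OR NOT P = max(a, b) on (0.36, 0.17) = 0.36
R AND (T OR NOT P) = min(a, b) on (0.75, 0.36) = 0.36

0.36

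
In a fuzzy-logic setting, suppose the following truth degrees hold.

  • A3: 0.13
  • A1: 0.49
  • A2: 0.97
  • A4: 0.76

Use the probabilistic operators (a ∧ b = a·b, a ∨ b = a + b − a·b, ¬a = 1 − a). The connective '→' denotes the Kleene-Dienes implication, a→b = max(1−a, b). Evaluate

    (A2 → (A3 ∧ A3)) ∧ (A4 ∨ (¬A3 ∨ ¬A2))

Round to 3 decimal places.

0.029

A3 ∧ A3 = a·b on (0.1300, 0.1300) = 0.0169
A2 → (A3 ∧ A3)  [Kleene-Dienes: max(1−a, b)] with a=0.9700, b=0.0169 → 0.0300
¬A3 = 1 − 0.1300 = 0.8700
¬A2 = 1 − 0.9700 = 0.0300
¬A3 ∨ ¬A2 = a + b − a·b on (0.8700, 0.0300) = 0.8739
A4 ∨ (¬A3 ∨ ¬A2) = a + b − a·b on (0.7600, 0.8739) = 0.9697
(A2 → (A3 ∧ A3)) ∧ (A4 ∨ (¬A3 ∨ ¬A2)) = a·b on (0.0300, 0.9697) = 0.0291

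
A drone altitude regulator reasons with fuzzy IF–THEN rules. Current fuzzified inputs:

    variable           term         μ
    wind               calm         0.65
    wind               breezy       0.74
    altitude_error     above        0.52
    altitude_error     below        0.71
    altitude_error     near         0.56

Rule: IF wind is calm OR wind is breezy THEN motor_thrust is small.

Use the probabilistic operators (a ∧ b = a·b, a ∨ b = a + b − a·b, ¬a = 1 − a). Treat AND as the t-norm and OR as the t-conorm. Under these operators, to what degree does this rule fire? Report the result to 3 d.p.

firing strength: calm=0.65, breezy=0.74; OR[a + b − a·b] → w = 0.9090

0.909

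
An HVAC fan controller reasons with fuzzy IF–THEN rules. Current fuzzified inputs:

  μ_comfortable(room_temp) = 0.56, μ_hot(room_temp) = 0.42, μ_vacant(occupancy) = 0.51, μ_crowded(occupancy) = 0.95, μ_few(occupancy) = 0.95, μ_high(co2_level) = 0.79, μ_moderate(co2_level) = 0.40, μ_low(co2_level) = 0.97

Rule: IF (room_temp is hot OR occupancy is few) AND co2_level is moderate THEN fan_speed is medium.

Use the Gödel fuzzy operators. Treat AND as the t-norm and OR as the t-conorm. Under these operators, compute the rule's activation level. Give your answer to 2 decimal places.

firing strength: (hot=0.42 OR few=0.95) = 0.95; AND[min(a, b)] with moderate=0.40 → w = 0.40

0.40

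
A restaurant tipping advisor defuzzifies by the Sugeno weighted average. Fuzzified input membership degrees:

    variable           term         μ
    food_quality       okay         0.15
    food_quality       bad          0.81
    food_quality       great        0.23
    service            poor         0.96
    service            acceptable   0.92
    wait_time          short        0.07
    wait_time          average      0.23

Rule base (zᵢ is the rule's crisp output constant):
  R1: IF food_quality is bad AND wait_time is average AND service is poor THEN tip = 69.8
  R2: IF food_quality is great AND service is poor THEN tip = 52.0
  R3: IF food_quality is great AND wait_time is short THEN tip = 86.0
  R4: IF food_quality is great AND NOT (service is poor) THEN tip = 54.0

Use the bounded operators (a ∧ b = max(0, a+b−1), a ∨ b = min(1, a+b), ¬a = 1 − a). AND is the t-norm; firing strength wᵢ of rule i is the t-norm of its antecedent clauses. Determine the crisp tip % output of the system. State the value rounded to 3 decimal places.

R1 (z=69.8): bad=0.81, average=0.23, poor=0.96; AND[max(0, a+b−1)] → w = 0.00
R2 (z=52.0): great=0.23, poor=0.96; AND[max(0, a+b−1)] → w = 0.19
R3 (z=86.0): great=0.23, short=0.07; AND[max(0, a+b−1)] → w = 0.00
R4 (z=54.0): great=0.23, ¬poor=1−0.96=0.04; AND[max(0, a+b−1)] → w = 0.00
Weighted average = (0.00·69.8 + 0.19·52.0 + 0.00·86.0 + 0.00·54.0) / (0.00 + 0.19 + 0.00 + 0.00)
  = 9.8800 / 0.1900 = 52.000

52.000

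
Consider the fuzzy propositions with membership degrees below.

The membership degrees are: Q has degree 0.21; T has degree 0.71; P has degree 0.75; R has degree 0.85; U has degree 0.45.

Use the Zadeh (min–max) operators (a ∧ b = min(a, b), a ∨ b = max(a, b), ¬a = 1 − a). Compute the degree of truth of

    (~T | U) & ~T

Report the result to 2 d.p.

0.29

~T = 1 − 0.71 = 0.29
~T | U = max(a, b) on (0.29, 0.45) = 0.45
~T = 1 − 0.71 = 0.29
(~T | U) & ~T = min(a, b) on (0.45, 0.29) = 0.29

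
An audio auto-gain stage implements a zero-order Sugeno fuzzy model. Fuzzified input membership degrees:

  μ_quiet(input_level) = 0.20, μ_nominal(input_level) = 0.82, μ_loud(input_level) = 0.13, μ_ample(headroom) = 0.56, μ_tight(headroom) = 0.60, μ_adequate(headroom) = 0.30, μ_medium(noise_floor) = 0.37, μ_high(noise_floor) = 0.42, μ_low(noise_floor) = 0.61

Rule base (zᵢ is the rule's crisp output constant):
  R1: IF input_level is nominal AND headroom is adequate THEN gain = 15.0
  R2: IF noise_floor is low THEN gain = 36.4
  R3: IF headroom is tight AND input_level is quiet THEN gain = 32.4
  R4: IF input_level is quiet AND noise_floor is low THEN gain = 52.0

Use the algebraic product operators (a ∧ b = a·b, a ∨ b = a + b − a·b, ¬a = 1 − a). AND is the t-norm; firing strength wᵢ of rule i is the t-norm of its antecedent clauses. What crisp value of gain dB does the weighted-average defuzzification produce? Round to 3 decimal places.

R1 (z=15.0): nominal=0.82, adequate=0.30; AND[a·b] → w = 0.2460
R2 (z=36.4): low=0.61 → w = 0.6100
R3 (z=32.4): tight=0.60, quiet=0.20; AND[a·b] → w = 0.1200
R4 (z=52.0): quiet=0.20, low=0.61; AND[a·b] → w = 0.1220
Weighted average = (0.2460·15.0 + 0.6100·36.4 + 0.1200·32.4 + 0.1220·52.0) / (0.2460 + 0.6100 + 0.1200 + 0.1220)
  = 36.1260 / 1.0980 = 32.902

32.902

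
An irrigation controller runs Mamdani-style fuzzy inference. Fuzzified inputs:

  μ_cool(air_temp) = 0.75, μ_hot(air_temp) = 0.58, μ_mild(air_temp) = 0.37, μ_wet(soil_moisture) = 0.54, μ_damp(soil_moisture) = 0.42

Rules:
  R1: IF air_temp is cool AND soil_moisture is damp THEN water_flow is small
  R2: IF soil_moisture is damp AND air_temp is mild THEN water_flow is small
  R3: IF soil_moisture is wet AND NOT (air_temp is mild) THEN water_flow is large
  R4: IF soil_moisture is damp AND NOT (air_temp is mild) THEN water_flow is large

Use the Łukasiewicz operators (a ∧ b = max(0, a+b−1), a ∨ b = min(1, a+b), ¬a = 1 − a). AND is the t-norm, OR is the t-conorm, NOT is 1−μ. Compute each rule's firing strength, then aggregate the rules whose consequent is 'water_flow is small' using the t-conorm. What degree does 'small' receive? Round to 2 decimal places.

0.17

R1: cool=0.75, damp=0.42; AND[max(0, a+b−1)] → w = 0.17
R2: damp=0.42, mild=0.37; AND[max(0, a+b−1)] → w = 0.00
R3: wet=0.54, ¬mild=1−0.37=0.63; AND[max(0, a+b−1)] → w = 0.17
R4: damp=0.42, ¬mild=1−0.37=0.63; AND[max(0, a+b−1)] → w = 0.05
Rules with consequent 'small': {R1, R2} → strengths 0.17, 0.00
Aggregate via t-conorm [min(1, a+b)]: 0.17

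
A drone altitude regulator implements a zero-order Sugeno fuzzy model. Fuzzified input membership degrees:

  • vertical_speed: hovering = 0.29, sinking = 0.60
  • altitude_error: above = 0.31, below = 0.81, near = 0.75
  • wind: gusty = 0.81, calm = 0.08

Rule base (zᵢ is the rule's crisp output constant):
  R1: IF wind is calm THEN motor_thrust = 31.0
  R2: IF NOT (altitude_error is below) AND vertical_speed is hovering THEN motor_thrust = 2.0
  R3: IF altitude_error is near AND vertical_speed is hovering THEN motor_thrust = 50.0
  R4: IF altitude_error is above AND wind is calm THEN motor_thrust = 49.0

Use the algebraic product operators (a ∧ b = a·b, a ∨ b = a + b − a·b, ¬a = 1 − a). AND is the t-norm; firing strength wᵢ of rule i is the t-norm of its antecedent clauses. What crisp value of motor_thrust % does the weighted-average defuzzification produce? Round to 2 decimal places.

R1 (z=31.0): calm=0.08 → w = 0.0800
R2 (z=2.0): ¬below=1−0.81=0.19, hovering=0.29; AND[a·b] → w = 0.0551
R3 (z=50.0): near=0.75, hovering=0.29; AND[a·b] → w = 0.2175
R4 (z=49.0): above=0.31, calm=0.08; AND[a·b] → w = 0.0248
Weighted average = (0.0800·31.0 + 0.0551·2.0 + 0.2175·50.0 + 0.0248·49.0) / (0.0800 + 0.0551 + 0.2175 + 0.0248)
  = 14.6804 / 0.3774 = 38.90

38.90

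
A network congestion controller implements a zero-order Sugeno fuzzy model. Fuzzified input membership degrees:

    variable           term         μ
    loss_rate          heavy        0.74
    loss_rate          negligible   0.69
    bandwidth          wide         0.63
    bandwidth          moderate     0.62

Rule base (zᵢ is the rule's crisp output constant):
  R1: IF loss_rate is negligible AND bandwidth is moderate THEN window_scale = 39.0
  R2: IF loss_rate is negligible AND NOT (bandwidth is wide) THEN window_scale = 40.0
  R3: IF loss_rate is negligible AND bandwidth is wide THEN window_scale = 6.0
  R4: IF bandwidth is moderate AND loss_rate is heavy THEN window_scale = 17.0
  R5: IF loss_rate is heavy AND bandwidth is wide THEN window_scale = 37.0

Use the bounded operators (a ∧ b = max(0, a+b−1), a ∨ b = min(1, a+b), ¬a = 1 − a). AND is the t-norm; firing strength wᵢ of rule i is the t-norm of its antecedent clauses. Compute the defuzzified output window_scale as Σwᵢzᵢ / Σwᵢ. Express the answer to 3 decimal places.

25.507

R1 (z=39.0): negligible=0.69, moderate=0.62; AND[max(0, a+b−1)] → w = 0.31
R2 (z=40.0): negligible=0.69, ¬wide=1−0.63=0.37; AND[max(0, a+b−1)] → w = 0.06
R3 (z=6.0): negligible=0.69, wide=0.63; AND[max(0, a+b−1)] → w = 0.32
R4 (z=17.0): moderate=0.62, heavy=0.74; AND[max(0, a+b−1)] → w = 0.36
R5 (z=37.0): heavy=0.74, wide=0.63; AND[max(0, a+b−1)] → w = 0.37
Weighted average = (0.31·39.0 + 0.06·40.0 + 0.32·6.0 + 0.36·17.0 + 0.37·37.0) / (0.31 + 0.06 + 0.32 + 0.36 + 0.37)
  = 36.2200 / 1.4200 = 25.507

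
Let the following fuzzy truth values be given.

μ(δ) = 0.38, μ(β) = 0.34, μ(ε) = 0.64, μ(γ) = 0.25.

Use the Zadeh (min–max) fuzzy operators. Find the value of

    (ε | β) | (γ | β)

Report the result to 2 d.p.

0.64

ε | β = max(a, b) on (0.64, 0.34) = 0.64
γ | β = max(a, b) on (0.25, 0.34) = 0.34
(ε | β) | (γ | β) = max(a, b) on (0.64, 0.34) = 0.64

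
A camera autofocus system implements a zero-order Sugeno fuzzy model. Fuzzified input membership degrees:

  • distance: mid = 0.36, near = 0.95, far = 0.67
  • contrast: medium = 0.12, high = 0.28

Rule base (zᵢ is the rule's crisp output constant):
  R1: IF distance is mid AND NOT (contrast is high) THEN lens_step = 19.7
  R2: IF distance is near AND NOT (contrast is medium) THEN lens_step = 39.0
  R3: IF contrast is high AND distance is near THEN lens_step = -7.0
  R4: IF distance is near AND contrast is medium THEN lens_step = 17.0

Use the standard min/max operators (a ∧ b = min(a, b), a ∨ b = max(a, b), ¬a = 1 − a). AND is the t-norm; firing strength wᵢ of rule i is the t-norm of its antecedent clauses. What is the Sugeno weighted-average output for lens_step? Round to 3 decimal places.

R1 (z=19.7): mid=0.36, ¬high=1−0.28=0.72; AND[min(a, b)] → w = 0.36
R2 (z=39.0): near=0.95, ¬medium=1−0.12=0.88; AND[min(a, b)] → w = 0.88
R3 (z=-7.0): high=0.28, near=0.95; AND[min(a, b)] → w = 0.28
R4 (z=17.0): near=0.95, medium=0.12; AND[min(a, b)] → w = 0.12
Weighted average = (0.36·19.7 + 0.88·39.0 + 0.28·-7.0 + 0.12·17.0) / (0.36 + 0.88 + 0.28 + 0.12)
  = 41.4920 / 1.6400 = 25.300

25.300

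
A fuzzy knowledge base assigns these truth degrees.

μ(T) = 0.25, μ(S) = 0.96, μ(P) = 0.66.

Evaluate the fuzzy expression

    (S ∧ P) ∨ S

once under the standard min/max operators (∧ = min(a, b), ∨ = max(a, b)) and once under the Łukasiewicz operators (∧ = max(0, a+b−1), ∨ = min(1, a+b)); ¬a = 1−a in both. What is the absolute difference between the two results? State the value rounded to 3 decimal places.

Under standard min/max:
  S ∧ P = min(a, b) on (0.96, 0.66) = 0.66
  (S ∧ P) ∨ S = max(a, b) on (0.66, 0.96) = 0.96
  → value = 0.9600
Under Łukasiewicz:
  S ∧ P = max(0, a+b−1) on (0.96, 0.66) = 0.62
  (S ∧ P) ∨ S = min(1, a+b) on (0.62, 0.96) = 1.00
  → value = 1.0000
|0.9600 − 1.0000| = 0.040

0.040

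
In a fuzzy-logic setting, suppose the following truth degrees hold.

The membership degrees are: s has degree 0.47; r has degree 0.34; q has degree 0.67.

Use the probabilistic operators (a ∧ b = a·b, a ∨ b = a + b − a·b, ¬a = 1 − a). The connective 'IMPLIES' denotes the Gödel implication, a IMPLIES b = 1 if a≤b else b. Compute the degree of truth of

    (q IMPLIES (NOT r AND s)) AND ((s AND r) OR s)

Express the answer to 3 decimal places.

0.172

NOT r = 1 − 0.3400 = 0.6600
NOT r AND s = a·b on (0.6600, 0.4700) = 0.3102
q IMPLIES (NOT r AND s)  [Gödel: 1 if a≤b else b] with a=0.6700, b=0.3102 → 0.3102
s AND r = a·b on (0.4700, 0.3400) = 0.1598
(s AND r) OR s = a + b − a·b on (0.1598, 0.4700) = 0.5547
(q IMPLIES (NOT r AND s)) AND ((s AND r) OR s) = a·b on (0.3102, 0.5547) = 0.1721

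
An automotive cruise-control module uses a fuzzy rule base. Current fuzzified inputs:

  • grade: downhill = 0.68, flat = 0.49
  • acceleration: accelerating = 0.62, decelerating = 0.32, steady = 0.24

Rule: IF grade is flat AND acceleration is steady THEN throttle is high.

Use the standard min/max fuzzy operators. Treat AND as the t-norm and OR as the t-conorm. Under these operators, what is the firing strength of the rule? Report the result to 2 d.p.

firing strength: flat=0.49, steady=0.24; AND[min(a, b)] → w = 0.24

0.24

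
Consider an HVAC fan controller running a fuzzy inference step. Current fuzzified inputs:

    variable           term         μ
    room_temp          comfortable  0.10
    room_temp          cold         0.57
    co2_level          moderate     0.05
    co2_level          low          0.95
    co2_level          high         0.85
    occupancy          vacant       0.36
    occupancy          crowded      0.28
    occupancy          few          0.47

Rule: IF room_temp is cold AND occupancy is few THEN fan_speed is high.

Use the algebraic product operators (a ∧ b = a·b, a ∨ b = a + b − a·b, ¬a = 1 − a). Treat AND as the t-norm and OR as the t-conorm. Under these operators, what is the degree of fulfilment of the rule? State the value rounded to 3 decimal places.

0.268

firing strength: cold=0.57, few=0.47; AND[a·b] → w = 0.2679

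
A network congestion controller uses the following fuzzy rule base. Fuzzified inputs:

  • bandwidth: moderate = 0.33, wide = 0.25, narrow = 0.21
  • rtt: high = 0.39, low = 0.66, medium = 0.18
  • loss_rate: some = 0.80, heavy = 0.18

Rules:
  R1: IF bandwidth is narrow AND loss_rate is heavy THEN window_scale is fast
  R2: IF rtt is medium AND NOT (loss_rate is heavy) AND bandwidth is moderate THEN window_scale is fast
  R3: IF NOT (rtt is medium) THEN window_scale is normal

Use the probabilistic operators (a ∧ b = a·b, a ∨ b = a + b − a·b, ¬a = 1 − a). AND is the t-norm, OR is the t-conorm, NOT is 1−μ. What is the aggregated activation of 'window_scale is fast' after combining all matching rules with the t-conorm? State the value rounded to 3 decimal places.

R1: narrow=0.21, heavy=0.18; AND[a·b] → w = 0.0378
R2: medium=0.18, ¬heavy=1−0.18=0.82, moderate=0.33; AND[a·b] → w = 0.0487
R3: ¬medium=1−0.18=0.82 → w = 0.8200
Rules with consequent 'fast': {R1, R2} → strengths 0.0378, 0.0487
Aggregate via t-conorm [a + b − a·b]: 0.0847

0.085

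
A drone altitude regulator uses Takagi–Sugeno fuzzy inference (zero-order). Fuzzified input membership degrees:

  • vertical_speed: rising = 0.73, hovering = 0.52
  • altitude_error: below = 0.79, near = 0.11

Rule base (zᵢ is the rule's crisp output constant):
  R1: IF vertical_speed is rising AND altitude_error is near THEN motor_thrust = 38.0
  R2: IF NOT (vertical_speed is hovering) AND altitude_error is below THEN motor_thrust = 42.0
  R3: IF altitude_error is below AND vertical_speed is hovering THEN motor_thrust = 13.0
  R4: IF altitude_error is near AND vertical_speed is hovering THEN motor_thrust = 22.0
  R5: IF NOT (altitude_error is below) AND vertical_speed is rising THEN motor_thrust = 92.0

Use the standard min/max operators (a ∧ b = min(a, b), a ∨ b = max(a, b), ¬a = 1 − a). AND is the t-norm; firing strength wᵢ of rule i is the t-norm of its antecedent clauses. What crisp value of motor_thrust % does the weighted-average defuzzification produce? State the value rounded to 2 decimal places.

36.95

R1 (z=38.0): rising=0.73, near=0.11; AND[min(a, b)] → w = 0.11
R2 (z=42.0): ¬hovering=1−0.52=0.48, below=0.79; AND[min(a, b)] → w = 0.48
R3 (z=13.0): below=0.79, hovering=0.52; AND[min(a, b)] → w = 0.52
R4 (z=22.0): near=0.11, hovering=0.52; AND[min(a, b)] → w = 0.11
R5 (z=92.0): ¬below=1−0.79=0.21, rising=0.73; AND[min(a, b)] → w = 0.21
Weighted average = (0.11·38.0 + 0.48·42.0 + 0.52·13.0 + 0.11·22.0 + 0.21·92.0) / (0.11 + 0.48 + 0.52 + 0.11 + 0.21)
  = 52.8400 / 1.4300 = 36.95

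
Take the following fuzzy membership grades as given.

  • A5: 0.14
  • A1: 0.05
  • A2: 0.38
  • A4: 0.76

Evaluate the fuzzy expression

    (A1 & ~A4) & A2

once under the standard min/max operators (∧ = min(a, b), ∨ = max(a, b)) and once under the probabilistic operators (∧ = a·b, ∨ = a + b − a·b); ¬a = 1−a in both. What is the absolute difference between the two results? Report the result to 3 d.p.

0.045

Under standard min/max:
  ~A4 = 1 − 0.76 = 0.24
  A1 & ~A4 = min(a, b) on (0.05, 0.24) = 0.05
  (A1 & ~A4) & A2 = min(a, b) on (0.05, 0.38) = 0.05
  → value = 0.0500
Under probabilistic:
  ~A4 = 1 − 0.7600 = 0.2400
  A1 & ~A4 = a·b on (0.0500, 0.2400) = 0.0120
  (A1 & ~A4) & A2 = a·b on (0.0120, 0.3800) = 0.0046
  → value = 0.0046
|0.0500 − 0.0046| = 0.045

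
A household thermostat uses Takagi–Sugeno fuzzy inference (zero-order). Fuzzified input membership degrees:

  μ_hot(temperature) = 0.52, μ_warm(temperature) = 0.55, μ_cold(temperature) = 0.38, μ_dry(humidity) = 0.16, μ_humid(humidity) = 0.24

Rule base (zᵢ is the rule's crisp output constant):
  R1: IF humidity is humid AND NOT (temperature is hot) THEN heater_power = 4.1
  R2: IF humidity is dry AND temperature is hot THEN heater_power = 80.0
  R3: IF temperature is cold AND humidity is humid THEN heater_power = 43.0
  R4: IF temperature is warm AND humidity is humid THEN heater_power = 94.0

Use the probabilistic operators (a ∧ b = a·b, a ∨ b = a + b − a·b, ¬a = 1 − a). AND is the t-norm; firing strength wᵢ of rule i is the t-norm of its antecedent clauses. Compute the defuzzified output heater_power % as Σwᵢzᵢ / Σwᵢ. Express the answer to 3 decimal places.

R1 (z=4.1): humid=0.24, ¬hot=1−0.52=0.48; AND[a·b] → w = 0.1152
R2 (z=80.0): dry=0.16, hot=0.52; AND[a·b] → w = 0.0832
R3 (z=43.0): cold=0.38, humid=0.24; AND[a·b] → w = 0.0912
R4 (z=94.0): warm=0.55, humid=0.24; AND[a·b] → w = 0.1320
Weighted average = (0.1152·4.1 + 0.0832·80.0 + 0.0912·43.0 + 0.1320·94.0) / (0.1152 + 0.0832 + 0.0912 + 0.1320)
  = 23.4579 / 0.4216 = 55.640

55.640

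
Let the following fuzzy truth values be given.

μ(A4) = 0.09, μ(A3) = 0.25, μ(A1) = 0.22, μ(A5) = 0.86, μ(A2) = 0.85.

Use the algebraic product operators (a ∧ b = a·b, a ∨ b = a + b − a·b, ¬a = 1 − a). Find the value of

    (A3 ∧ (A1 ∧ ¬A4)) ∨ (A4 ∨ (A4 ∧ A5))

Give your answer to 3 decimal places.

0.202

¬A4 = 1 − 0.0900 = 0.9100
A1 ∧ ¬A4 = a·b on (0.2200, 0.9100) = 0.2002
A3 ∧ (A1 ∧ ¬A4) = a·b on (0.2500, 0.2002) = 0.0501
A4 ∧ A5 = a·b on (0.0900, 0.8600) = 0.0774
A4 ∨ (A4 ∧ A5) = a + b − a·b on (0.0900, 0.0774) = 0.1604
(A3 ∧ (A1 ∧ ¬A4)) ∨ (A4 ∨ (A4 ∧ A5)) = a + b − a·b on (0.0501, 0.1604) = 0.2025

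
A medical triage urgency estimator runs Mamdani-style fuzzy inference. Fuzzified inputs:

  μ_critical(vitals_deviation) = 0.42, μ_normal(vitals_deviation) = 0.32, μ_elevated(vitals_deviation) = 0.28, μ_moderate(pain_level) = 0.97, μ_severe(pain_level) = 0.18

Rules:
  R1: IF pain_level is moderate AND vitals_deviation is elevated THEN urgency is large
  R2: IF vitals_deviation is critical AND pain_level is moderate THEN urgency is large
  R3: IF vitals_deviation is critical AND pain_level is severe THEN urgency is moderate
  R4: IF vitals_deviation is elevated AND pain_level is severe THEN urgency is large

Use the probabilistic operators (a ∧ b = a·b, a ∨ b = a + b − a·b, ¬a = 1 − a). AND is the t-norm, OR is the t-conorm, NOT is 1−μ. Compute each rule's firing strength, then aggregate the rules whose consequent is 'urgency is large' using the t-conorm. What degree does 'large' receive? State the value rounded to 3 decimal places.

0.590

R1: moderate=0.97, elevated=0.28; AND[a·b] → w = 0.2716
R2: critical=0.42, moderate=0.97; AND[a·b] → w = 0.4074
R3: critical=0.42, severe=0.18; AND[a·b] → w = 0.0756
R4: elevated=0.28, severe=0.18; AND[a·b] → w = 0.0504
Rules with consequent 'large': {R1, R2, R4} → strengths 0.2716, 0.4074, 0.0504
Aggregate via t-conorm [a + b − a·b]: 0.5901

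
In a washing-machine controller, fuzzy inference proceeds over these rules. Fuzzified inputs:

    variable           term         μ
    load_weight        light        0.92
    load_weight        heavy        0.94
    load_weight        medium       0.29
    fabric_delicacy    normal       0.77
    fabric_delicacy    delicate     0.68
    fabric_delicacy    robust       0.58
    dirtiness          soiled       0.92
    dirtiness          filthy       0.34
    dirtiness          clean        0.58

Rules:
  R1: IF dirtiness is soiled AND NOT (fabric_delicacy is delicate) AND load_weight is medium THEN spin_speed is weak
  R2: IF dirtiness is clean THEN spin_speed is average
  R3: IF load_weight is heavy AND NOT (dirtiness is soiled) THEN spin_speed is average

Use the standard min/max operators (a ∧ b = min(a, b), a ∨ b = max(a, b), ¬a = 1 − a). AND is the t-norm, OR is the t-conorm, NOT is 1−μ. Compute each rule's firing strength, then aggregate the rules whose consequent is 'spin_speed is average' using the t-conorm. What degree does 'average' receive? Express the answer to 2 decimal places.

0.58

R1: soiled=0.92, ¬delicate=1−0.68=0.32, medium=0.29; AND[min(a, b)] → w = 0.29
R2: clean=0.58 → w = 0.58
R3: heavy=0.94, ¬soiled=1−0.92=0.08; AND[min(a, b)] → w = 0.08
Rules with consequent 'average': {R2, R3} → strengths 0.58, 0.08
Aggregate via t-conorm [max(a, b)]: 0.58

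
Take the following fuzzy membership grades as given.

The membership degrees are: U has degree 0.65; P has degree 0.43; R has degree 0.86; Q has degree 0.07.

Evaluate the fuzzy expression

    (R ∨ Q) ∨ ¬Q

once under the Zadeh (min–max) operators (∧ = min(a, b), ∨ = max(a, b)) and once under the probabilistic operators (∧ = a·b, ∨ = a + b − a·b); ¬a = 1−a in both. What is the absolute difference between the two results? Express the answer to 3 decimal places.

Under Zadeh (min–max):
  R ∨ Q = max(a, b) on (0.86, 0.07) = 0.86
  ¬Q = 1 − 0.07 = 0.93
  (R ∨ Q) ∨ ¬Q = max(a, b) on (0.86, 0.93) = 0.93
  → value = 0.9300
Under probabilistic:
  R ∨ Q = a + b − a·b on (0.8600, 0.0700) = 0.8698
  ¬Q = 1 − 0.0700 = 0.9300
  (R ∨ Q) ∨ ¬Q = a + b − a·b on (0.8698, 0.9300) = 0.9909
  → value = 0.9909
|0.9300 − 0.9909| = 0.061

0.061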